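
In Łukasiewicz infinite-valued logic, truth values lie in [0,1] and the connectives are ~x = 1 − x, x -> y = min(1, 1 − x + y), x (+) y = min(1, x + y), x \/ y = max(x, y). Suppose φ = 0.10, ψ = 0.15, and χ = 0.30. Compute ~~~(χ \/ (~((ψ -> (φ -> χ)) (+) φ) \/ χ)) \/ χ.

0.70

φ -> χ = min(1, 1 − 0.10 + 0.30) = min(1, 1.20) = 1.00
ψ -> (φ -> χ) = min(1, 1 − 0.15 + 1.00) = min(1, 1.85) = 1.00
(ψ -> (φ -> χ)) (+) φ = min(1, 1.00 + 0.10) = min(1, 1.10) = 1.00
~((ψ -> (φ -> χ)) (+) φ) = 1 − 1.00 = 0.00
~((ψ -> (φ -> χ)) (+) φ) \/ χ = max(0.00, 0.30) = 0.30
χ \/ (~((ψ -> (φ -> χ)) (+) φ) \/ χ) = max(0.30, 0.30) = 0.30
~(χ \/ (~((ψ -> (φ -> χ)) (+) φ) \/ χ)) = 1 − 0.30 = 0.70
~~(χ \/ (~((ψ -> (φ -> χ)) (+) φ) \/ χ)) = 1 − 0.70 = 0.30
~~~(χ \/ (~((ψ -> (φ -> χ)) (+) φ) \/ χ)) = 1 − 0.30 = 0.70
~~~(χ \/ (~((ψ -> (φ -> χ)) (+) φ) \/ χ)) \/ χ = max(0.70, 0.30) = 0.70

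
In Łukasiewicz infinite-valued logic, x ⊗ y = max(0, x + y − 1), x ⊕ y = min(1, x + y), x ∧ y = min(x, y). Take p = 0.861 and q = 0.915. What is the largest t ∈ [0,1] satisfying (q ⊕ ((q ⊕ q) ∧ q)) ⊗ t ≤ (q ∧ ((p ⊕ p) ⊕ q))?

q ⊕ q = min(1, 0.915 + 0.915) = min(1, 1.830) = 1.000
(q ⊕ q) ∧ q = min(1.000, 0.915) = 0.915
q ⊕ ((q ⊕ q) ∧ q) = min(1, 0.915 + 0.915) = min(1, 1.830) = 1.000
So the left factor is q ⊕ ((q ⊕ q) ∧ q) = 1.000.
p ⊕ p = min(1, 0.861 + 0.861) = min(1, 1.722) = 1.000
(p ⊕ p) ⊕ q = min(1, 1.000 + 0.915) = min(1, 1.915) = 1.000
q ∧ ((p ⊕ p) ⊕ q) = min(0.915, 1.000) = 0.915
So the right-hand bound is q ∧ ((p ⊕ p) ⊕ q) = 0.915.
The residuum of the Łukasiewicz t-norm gives the supremum: min(1, 1 − 1.000 + 0.915).
1 − 1.000 + 0.915 = 0.915, so t = min(1, 0.915) = 0.915.
Check: 1.000 ⊗ 0.915 = max(0, 0.915) = 0.915 ≤ 0.915.

0.915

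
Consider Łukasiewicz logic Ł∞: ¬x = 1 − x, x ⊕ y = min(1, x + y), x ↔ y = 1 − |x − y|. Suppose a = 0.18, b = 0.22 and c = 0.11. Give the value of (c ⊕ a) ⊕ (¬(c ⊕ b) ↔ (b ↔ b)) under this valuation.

0.96

c ⊕ a = min(1, 0.11 + 0.18) = min(1, 0.29) = 0.29
c ⊕ b = min(1, 0.11 + 0.22) = min(1, 0.33) = 0.33
¬(c ⊕ b) = 1 − 0.33 = 0.67
b ↔ b = 1 − |0.22 − 0.22| = 1 − 0.00 = 1.00
¬(c ⊕ b) ↔ (b ↔ b) = 1 − |0.67 − 1.00| = 1 − 0.33 = 0.67
(c ⊕ a) ⊕ (¬(c ⊕ b) ↔ (b ↔ b)) = min(1, 0.29 + 0.67) = min(1, 0.96) = 0.96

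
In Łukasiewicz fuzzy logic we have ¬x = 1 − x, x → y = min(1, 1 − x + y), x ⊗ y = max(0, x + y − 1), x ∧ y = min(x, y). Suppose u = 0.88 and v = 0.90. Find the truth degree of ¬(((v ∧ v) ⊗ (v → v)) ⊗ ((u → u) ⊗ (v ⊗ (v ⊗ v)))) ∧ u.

v ∧ v = min(0.90, 0.90) = 0.90
v → v = min(1, 1 − 0.90 + 0.90) = min(1, 1.00) = 1.00
(v ∧ v) ⊗ (v → v) = max(0, 0.90 + 1.00 − 1) = max(0, 0.90) = 0.90
u → u = min(1, 1 − 0.88 + 0.88) = min(1, 1.00) = 1.00
v ⊗ v = max(0, 0.90 + 0.90 − 1) = max(0, 0.80) = 0.80
v ⊗ (v ⊗ v) = max(0, 0.90 + 0.80 − 1) = max(0, 0.70) = 0.70
(u → u) ⊗ (v ⊗ (v ⊗ v)) = max(0, 1.00 + 0.70 − 1) = max(0, 0.70) = 0.70
((v ∧ v) ⊗ (v → v)) ⊗ ((u → u) ⊗ (v ⊗ (v ⊗ v))) = max(0, 0.90 + 0.70 − 1) = max(0, 0.60) = 0.60
¬(((v ∧ v) ⊗ (v → v)) ⊗ ((u → u) ⊗ (v ⊗ (v ⊗ v)))) = 1 − 0.60 = 0.40
¬(((v ∧ v) ⊗ (v → v)) ⊗ ((u → u) ⊗ (v ⊗ (v ⊗ v)))) ∧ u = min(0.40, 0.88) = 0.40

0.40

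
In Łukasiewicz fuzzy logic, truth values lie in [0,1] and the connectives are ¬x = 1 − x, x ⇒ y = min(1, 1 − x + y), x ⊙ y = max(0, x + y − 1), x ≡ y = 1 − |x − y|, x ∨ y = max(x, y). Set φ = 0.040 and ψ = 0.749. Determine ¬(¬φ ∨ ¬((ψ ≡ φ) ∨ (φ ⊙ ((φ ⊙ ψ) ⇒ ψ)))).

¬φ = 1 − 0.040 = 0.960
ψ ≡ φ = 1 − |0.749 − 0.040| = 1 − 0.709 = 0.291
φ ⊙ ψ = max(0, 0.040 + 0.749 − 1) = max(0, -0.211) = 0.000
(φ ⊙ ψ) ⇒ ψ = min(1, 1 − 0.000 + 0.749) = min(1, 1.749) = 1.000
φ ⊙ ((φ ⊙ ψ) ⇒ ψ) = max(0, 0.040 + 1.000 − 1) = max(0, 0.040) = 0.040
(ψ ≡ φ) ∨ (φ ⊙ ((φ ⊙ ψ) ⇒ ψ)) = max(0.291, 0.040) = 0.291
¬((ψ ≡ φ) ∨ (φ ⊙ ((φ ⊙ ψ) ⇒ ψ))) = 1 − 0.291 = 0.709
¬φ ∨ ¬((ψ ≡ φ) ∨ (φ ⊙ ((φ ⊙ ψ) ⇒ ψ))) = max(0.960, 0.709) = 0.960
¬(¬φ ∨ ¬((ψ ≡ φ) ∨ (φ ⊙ ((φ ⊙ ψ) ⇒ ψ)))) = 1 − 0.960 = 0.040

0.040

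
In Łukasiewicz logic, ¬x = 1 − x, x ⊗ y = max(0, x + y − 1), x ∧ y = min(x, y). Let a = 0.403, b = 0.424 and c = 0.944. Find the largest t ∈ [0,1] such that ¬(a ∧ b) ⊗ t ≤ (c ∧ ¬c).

0.459

a ∧ b = min(0.403, 0.424) = 0.403
¬(a ∧ b) = 1 − 0.403 = 0.597
So the left factor is ¬(a ∧ b) = 0.597.
¬c = 1 − 0.944 = 0.056
c ∧ ¬c = min(0.944, 0.056) = 0.056
So the right-hand bound is c ∧ ¬c = 0.056.
The residuum of the Łukasiewicz t-norm gives the supremum: min(1, 1 − 0.597 + 0.056).
1 − 0.597 + 0.056 = 0.459, so t = min(1, 0.459) = 0.459.
Check: 0.597 ⊗ 0.459 = max(0, 0.056) = 0.056 ≤ 0.056.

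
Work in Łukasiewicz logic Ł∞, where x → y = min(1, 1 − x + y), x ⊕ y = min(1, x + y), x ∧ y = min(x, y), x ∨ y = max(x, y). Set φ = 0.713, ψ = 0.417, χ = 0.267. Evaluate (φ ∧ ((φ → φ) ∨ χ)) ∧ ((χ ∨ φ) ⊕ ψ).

0.713

φ → φ = min(1, 1 − 0.713 + 0.713) = min(1, 1.000) = 1.000
(φ → φ) ∨ χ = max(1.000, 0.267) = 1.000
φ ∧ ((φ → φ) ∨ χ) = min(0.713, 1.000) = 0.713
χ ∨ φ = max(0.267, 0.713) = 0.713
(χ ∨ φ) ⊕ ψ = min(1, 0.713 + 0.417) = min(1, 1.130) = 1.000
(φ ∧ ((φ → φ) ∨ χ)) ∧ ((χ ∨ φ) ⊕ ψ) = min(0.713, 1.000) = 0.713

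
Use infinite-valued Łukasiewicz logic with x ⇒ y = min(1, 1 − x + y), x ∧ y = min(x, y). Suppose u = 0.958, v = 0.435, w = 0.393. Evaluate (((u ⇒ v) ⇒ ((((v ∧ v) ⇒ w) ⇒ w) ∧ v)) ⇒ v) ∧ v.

0.435

u ⇒ v = min(1, 1 − 0.958 + 0.435) = min(1, 0.477) = 0.477
v ∧ v = min(0.435, 0.435) = 0.435
(v ∧ v) ⇒ w = min(1, 1 − 0.435 + 0.393) = min(1, 0.958) = 0.958
((v ∧ v) ⇒ w) ⇒ w = min(1, 1 − 0.958 + 0.393) = min(1, 0.435) = 0.435
(((v ∧ v) ⇒ w) ⇒ w) ∧ v = min(0.435, 0.435) = 0.435
(u ⇒ v) ⇒ ((((v ∧ v) ⇒ w) ⇒ w) ∧ v) = min(1, 1 − 0.477 + 0.435) = min(1, 0.958) = 0.958
((u ⇒ v) ⇒ ((((v ∧ v) ⇒ w) ⇒ w) ∧ v)) ⇒ v = min(1, 1 − 0.958 + 0.435) = min(1, 0.477) = 0.477
(((u ⇒ v) ⇒ ((((v ∧ v) ⇒ w) ⇒ w) ∧ v)) ⇒ v) ∧ v = min(0.477, 0.435) = 0.435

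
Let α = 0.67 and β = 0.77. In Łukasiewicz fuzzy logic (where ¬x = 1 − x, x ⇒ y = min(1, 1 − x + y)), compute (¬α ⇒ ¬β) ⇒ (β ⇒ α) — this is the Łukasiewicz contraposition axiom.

¬α = 1 − 0.67 = 0.33
¬β = 1 − 0.77 = 0.23
¬α ⇒ ¬β = min(1, 1 − 0.33 + 0.23) = min(1, 0.90) = 0.90
β ⇒ α = min(1, 1 − 0.77 + 0.67) = min(1, 0.90) = 0.90
(¬α ⇒ ¬β) ⇒ (β ⇒ α) = min(1, 1 − 0.90 + 0.90) = min(1, 1.00) = 1.00
(As expected: an axiom of Ł∞, always 1.)

1.00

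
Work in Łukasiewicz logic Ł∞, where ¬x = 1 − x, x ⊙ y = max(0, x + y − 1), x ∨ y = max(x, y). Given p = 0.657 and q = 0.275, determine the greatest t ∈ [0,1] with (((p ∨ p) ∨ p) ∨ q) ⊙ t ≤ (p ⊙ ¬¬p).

0.657

p ∨ p = max(0.657, 0.657) = 0.657
(p ∨ p) ∨ p = max(0.657, 0.657) = 0.657
((p ∨ p) ∨ p) ∨ q = max(0.657, 0.275) = 0.657
So the left factor is ((p ∨ p) ∨ p) ∨ q = 0.657.
¬p = 1 − 0.657 = 0.343
¬¬p = 1 − 0.343 = 0.657
p ⊙ ¬¬p = max(0, 0.657 + 0.657 − 1) = max(0, 0.314) = 0.314
So the right-hand bound is p ⊙ ¬¬p = 0.314.
The residuum of the Łukasiewicz t-norm gives the supremum: min(1, 1 − 0.657 + 0.314).
1 − 0.657 + 0.314 = 0.657, so t = min(1, 0.657) = 0.657.
Check: 0.657 ⊙ 0.657 = max(0, 0.314) = 0.314 ≤ 0.314.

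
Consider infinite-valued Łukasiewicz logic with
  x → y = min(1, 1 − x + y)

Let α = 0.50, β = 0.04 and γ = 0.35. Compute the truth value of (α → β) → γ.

α → β = min(1, 1 − 0.50 + 0.04) = min(1, 0.54) = 0.54
(α → β) → γ = min(1, 1 − 0.54 + 0.35) = min(1, 0.81) = 0.81

0.81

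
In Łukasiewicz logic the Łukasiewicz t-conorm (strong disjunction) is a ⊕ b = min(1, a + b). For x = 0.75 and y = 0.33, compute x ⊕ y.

x ⊕ y = min(1, 0.75 + 0.33) = min(1, 1.08) = 1.00
For comparison, the Gödel t-conorm max(a, b) would give 0.75.

1.00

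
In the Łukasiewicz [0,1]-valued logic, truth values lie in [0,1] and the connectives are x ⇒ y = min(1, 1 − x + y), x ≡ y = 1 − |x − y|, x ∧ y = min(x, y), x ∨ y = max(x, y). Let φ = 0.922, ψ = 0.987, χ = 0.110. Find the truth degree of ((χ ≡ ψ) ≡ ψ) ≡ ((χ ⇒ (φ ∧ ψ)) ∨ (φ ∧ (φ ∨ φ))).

χ ≡ ψ = 1 − |0.110 − 0.987| = 1 − 0.877 = 0.123
(χ ≡ ψ) ≡ ψ = 1 − |0.123 − 0.987| = 1 − 0.864 = 0.136
φ ∧ ψ = min(0.922, 0.987) = 0.922
χ ⇒ (φ ∧ ψ) = min(1, 1 − 0.110 + 0.922) = min(1, 1.812) = 1.000
φ ∨ φ = max(0.922, 0.922) = 0.922
φ ∧ (φ ∨ φ) = min(0.922, 0.922) = 0.922
(χ ⇒ (φ ∧ ψ)) ∨ (φ ∧ (φ ∨ φ)) = max(1.000, 0.922) = 1.000
((χ ≡ ψ) ≡ ψ) ≡ ((χ ⇒ (φ ∧ ψ)) ∨ (φ ∧ (φ ∨ φ))) = 1 − |0.136 − 1.000| = 1 − 0.864 = 0.136

0.136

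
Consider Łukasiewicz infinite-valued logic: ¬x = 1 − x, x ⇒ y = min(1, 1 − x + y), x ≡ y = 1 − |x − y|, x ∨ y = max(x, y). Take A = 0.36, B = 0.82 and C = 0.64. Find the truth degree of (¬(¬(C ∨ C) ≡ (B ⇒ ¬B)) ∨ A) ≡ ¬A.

0.72

C ∨ C = max(0.64, 0.64) = 0.64
¬(C ∨ C) = 1 − 0.64 = 0.36
¬B = 1 − 0.82 = 0.18
B ⇒ ¬B = min(1, 1 − 0.82 + 0.18) = min(1, 0.36) = 0.36
¬(C ∨ C) ≡ (B ⇒ ¬B) = 1 − |0.36 − 0.36| = 1 − 0.00 = 1.00
¬(¬(C ∨ C) ≡ (B ⇒ ¬B)) = 1 − 1.00 = 0.00
¬(¬(C ∨ C) ≡ (B ⇒ ¬B)) ∨ A = max(0.00, 0.36) = 0.36
¬A = 1 − 0.36 = 0.64
(¬(¬(C ∨ C) ≡ (B ⇒ ¬B)) ∨ A) ≡ ¬A = 1 − |0.36 − 0.64| = 1 − 0.28 = 0.72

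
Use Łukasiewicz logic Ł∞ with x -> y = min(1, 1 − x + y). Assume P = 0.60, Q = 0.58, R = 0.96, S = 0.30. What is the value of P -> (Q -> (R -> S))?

R -> S = min(1, 1 − 0.96 + 0.30) = min(1, 0.34) = 0.34
Q -> (R -> S) = min(1, 1 − 0.58 + 0.34) = min(1, 0.76) = 0.76
P -> (Q -> (R -> S)) = min(1, 1 − 0.60 + 0.76) = min(1, 1.16) = 1.00

1.00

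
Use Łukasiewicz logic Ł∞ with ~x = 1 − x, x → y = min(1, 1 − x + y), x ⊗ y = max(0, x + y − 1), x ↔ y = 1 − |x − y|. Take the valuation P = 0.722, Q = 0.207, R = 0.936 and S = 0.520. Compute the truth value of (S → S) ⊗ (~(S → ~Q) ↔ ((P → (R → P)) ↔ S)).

S → S = min(1, 1 − 0.520 + 0.520) = min(1, 1.000) = 1.000
~Q = 1 − 0.207 = 0.793
S → ~Q = min(1, 1 − 0.520 + 0.793) = min(1, 1.273) = 1.000
~(S → ~Q) = 1 − 1.000 = 0.000
R → P = min(1, 1 − 0.936 + 0.722) = min(1, 0.786) = 0.786
P → (R → P) = min(1, 1 − 0.722 + 0.786) = min(1, 1.064) = 1.000
(P → (R → P)) ↔ S = 1 − |1.000 − 0.520| = 1 − 0.480 = 0.520
~(S → ~Q) ↔ ((P → (R → P)) ↔ S) = 1 − |0.000 − 0.520| = 1 − 0.520 = 0.480
(S → S) ⊗ (~(S → ~Q) ↔ ((P → (R → P)) ↔ S)) = max(0, 1.000 + 0.480 − 1) = max(0, 0.480) = 0.480

0.480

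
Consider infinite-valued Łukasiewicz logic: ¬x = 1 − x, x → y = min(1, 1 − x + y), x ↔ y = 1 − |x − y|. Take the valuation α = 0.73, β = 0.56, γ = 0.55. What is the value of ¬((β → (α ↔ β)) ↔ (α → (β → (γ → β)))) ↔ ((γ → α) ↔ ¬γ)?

α ↔ β = 1 − |0.73 − 0.56| = 1 − 0.17 = 0.83
β → (α ↔ β) = min(1, 1 − 0.56 + 0.83) = min(1, 1.27) = 1.00
γ → β = min(1, 1 − 0.55 + 0.56) = min(1, 1.01) = 1.00
β → (γ → β) = min(1, 1 − 0.56 + 1.00) = min(1, 1.44) = 1.00
α → (β → (γ → β)) = min(1, 1 − 0.73 + 1.00) = min(1, 1.27) = 1.00
(β → (α ↔ β)) ↔ (α → (β → (γ → β))) = 1 − |1.00 − 1.00| = 1 − 0.00 = 1.00
¬((β → (α ↔ β)) ↔ (α → (β → (γ → β)))) = 1 − 1.00 = 0.00
γ → α = min(1, 1 − 0.55 + 0.73) = min(1, 1.18) = 1.00
¬γ = 1 − 0.55 = 0.45
(γ → α) ↔ ¬γ = 1 − |1.00 − 0.45| = 1 − 0.55 = 0.45
¬((β → (α ↔ β)) ↔ (α → (β → (γ → β)))) ↔ ((γ → α) ↔ ¬γ) = 1 − |0.00 − 0.45| = 1 − 0.45 = 0.55

0.55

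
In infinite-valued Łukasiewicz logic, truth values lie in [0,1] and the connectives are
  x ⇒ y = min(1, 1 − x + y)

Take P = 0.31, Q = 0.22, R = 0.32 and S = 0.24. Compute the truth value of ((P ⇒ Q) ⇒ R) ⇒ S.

0.83

P ⇒ Q = min(1, 1 − 0.31 + 0.22) = min(1, 0.91) = 0.91
(P ⇒ Q) ⇒ R = min(1, 1 − 0.91 + 0.32) = min(1, 0.41) = 0.41
((P ⇒ Q) ⇒ R) ⇒ S = min(1, 1 − 0.41 + 0.24) = min(1, 0.83) = 0.83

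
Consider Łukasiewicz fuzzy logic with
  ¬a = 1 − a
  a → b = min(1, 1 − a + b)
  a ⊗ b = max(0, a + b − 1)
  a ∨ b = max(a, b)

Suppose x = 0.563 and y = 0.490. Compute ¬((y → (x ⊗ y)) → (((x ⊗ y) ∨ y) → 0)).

x ⊗ y = max(0, 0.563 + 0.490 − 1) = max(0, 0.053) = 0.053
y → (x ⊗ y) = min(1, 1 − 0.490 + 0.053) = min(1, 0.563) = 0.563
(x ⊗ y) ∨ y = max(0.053, 0.490) = 0.490
((x ⊗ y) ∨ y) → 0 = min(1, 1 − 0.490 + 0.000) = min(1, 0.510) = 0.510
(y → (x ⊗ y)) → (((x ⊗ y) ∨ y) → 0) = min(1, 1 − 0.563 + 0.510) = min(1, 0.947) = 0.947
¬((y → (x ⊗ y)) → (((x ⊗ y) ∨ y) → 0)) = 1 − 0.947 = 0.053

0.053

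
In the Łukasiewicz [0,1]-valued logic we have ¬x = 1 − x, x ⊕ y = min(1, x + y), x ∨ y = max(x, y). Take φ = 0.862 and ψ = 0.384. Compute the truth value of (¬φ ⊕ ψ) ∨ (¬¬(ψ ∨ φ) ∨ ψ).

0.862

¬φ = 1 − 0.862 = 0.138
¬φ ⊕ ψ = min(1, 0.138 + 0.384) = min(1, 0.522) = 0.522
ψ ∨ φ = max(0.384, 0.862) = 0.862
¬(ψ ∨ φ) = 1 − 0.862 = 0.138
¬¬(ψ ∨ φ) = 1 − 0.138 = 0.862
¬¬(ψ ∨ φ) ∨ ψ = max(0.862, 0.384) = 0.862
(¬φ ⊕ ψ) ∨ (¬¬(ψ ∨ φ) ∨ ψ) = max(0.522, 0.862) = 0.862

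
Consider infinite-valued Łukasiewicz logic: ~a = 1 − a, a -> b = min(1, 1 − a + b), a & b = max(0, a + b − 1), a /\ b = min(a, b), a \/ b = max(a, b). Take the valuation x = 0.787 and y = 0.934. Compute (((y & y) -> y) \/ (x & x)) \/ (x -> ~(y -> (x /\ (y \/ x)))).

1.000

y & y = max(0, 0.934 + 0.934 − 1) = max(0, 0.868) = 0.868
(y & y) -> y = min(1, 1 − 0.868 + 0.934) = min(1, 1.066) = 1.000
x & x = max(0, 0.787 + 0.787 − 1) = max(0, 0.574) = 0.574
((y & y) -> y) \/ (x & x) = max(1.000, 0.574) = 1.000
y \/ x = max(0.934, 0.787) = 0.934
x /\ (y \/ x) = min(0.787, 0.934) = 0.787
y -> (x /\ (y \/ x)) = min(1, 1 − 0.934 + 0.787) = min(1, 0.853) = 0.853
~(y -> (x /\ (y \/ x))) = 1 − 0.853 = 0.147
x -> ~(y -> (x /\ (y \/ x))) = min(1, 1 − 0.787 + 0.147) = min(1, 0.360) = 0.360
(((y & y) -> y) \/ (x & x)) \/ (x -> ~(y -> (x /\ (y \/ x)))) = max(1.000, 0.360) = 1.000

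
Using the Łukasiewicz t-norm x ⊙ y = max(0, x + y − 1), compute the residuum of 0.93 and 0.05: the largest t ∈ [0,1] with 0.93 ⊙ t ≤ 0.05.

The residuum of the Łukasiewicz t-norm gives the supremum: min(1, 1 − 0.93 + 0.05).
1 − 0.93 + 0.05 = 0.12, so t = min(1, 0.12) = 0.12.
Check: 0.93 ⊙ 0.12 = max(0, 0.05) = 0.05 ≤ 0.05.

0.12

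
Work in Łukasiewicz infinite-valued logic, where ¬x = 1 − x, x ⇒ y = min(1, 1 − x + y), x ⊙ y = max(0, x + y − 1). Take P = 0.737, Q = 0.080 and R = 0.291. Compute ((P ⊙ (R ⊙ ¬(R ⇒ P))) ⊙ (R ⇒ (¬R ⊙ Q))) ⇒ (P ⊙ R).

R ⇒ P = min(1, 1 − 0.291 + 0.737) = min(1, 1.446) = 1.000
¬(R ⇒ P) = 1 − 1.000 = 0.000
R ⊙ ¬(R ⇒ P) = max(0, 0.291 + 0.000 − 1) = max(0, -0.709) = 0.000
P ⊙ (R ⊙ ¬(R ⇒ P)) = max(0, 0.737 + 0.000 − 1) = max(0, -0.263) = 0.000
¬R = 1 − 0.291 = 0.709
¬R ⊙ Q = max(0, 0.709 + 0.080 − 1) = max(0, -0.211) = 0.000
R ⇒ (¬R ⊙ Q) = min(1, 1 − 0.291 + 0.000) = min(1, 0.709) = 0.709
(P ⊙ (R ⊙ ¬(R ⇒ P))) ⊙ (R ⇒ (¬R ⊙ Q)) = max(0, 0.000 + 0.709 − 1) = max(0, -0.291) = 0.000
P ⊙ R = max(0, 0.737 + 0.291 − 1) = max(0, 0.028) = 0.028
((P ⊙ (R ⊙ ¬(R ⇒ P))) ⊙ (R ⇒ (¬R ⊙ Q))) ⇒ (P ⊙ R) = min(1, 1 − 0.000 + 0.028) = min(1, 1.028) = 1.000

1.000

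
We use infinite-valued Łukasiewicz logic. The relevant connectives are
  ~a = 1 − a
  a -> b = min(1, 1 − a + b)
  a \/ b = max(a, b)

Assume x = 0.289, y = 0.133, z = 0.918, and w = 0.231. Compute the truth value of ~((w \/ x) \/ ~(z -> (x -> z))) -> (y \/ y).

w \/ x = max(0.231, 0.289) = 0.289
x -> z = min(1, 1 − 0.289 + 0.918) = min(1, 1.629) = 1.000
z -> (x -> z) = min(1, 1 − 0.918 + 1.000) = min(1, 1.082) = 1.000
~(z -> (x -> z)) = 1 − 1.000 = 0.000
(w \/ x) \/ ~(z -> (x -> z)) = max(0.289, 0.000) = 0.289
~((w \/ x) \/ ~(z -> (x -> z))) = 1 − 0.289 = 0.711
y \/ y = max(0.133, 0.133) = 0.133
~((w \/ x) \/ ~(z -> (x -> z))) -> (y \/ y) = min(1, 1 − 0.711 + 0.133) = min(1, 0.422) = 0.422

0.422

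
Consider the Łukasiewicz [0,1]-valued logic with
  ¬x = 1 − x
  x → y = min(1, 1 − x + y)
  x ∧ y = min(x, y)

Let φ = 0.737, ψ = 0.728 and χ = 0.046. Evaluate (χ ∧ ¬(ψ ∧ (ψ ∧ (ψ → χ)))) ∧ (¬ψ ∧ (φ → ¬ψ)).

0.046

ψ → χ = min(1, 1 − 0.728 + 0.046) = min(1, 0.318) = 0.318
ψ ∧ (ψ → χ) = min(0.728, 0.318) = 0.318
ψ ∧ (ψ ∧ (ψ → χ)) = min(0.728, 0.318) = 0.318
¬(ψ ∧ (ψ ∧ (ψ → χ))) = 1 − 0.318 = 0.682
χ ∧ ¬(ψ ∧ (ψ ∧ (ψ → χ))) = min(0.046, 0.682) = 0.046
¬ψ = 1 − 0.728 = 0.272
φ → ¬ψ = min(1, 1 − 0.737 + 0.272) = min(1, 0.535) = 0.535
¬ψ ∧ (φ → ¬ψ) = min(0.272, 0.535) = 0.272
(χ ∧ ¬(ψ ∧ (ψ ∧ (ψ → χ)))) ∧ (¬ψ ∧ (φ → ¬ψ)) = min(0.046, 0.272) = 0.046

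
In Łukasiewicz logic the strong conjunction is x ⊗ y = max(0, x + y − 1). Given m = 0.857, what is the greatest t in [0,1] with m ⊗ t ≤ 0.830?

The residuum of the Łukasiewicz t-norm gives the supremum: min(1, 1 − 0.857 + 0.830).
1 − 0.857 + 0.830 = 0.973, so t = min(1, 0.973) = 0.973.
Check: 0.857 ⊗ 0.973 = max(0, 0.830) = 0.830 ≤ 0.830.

0.973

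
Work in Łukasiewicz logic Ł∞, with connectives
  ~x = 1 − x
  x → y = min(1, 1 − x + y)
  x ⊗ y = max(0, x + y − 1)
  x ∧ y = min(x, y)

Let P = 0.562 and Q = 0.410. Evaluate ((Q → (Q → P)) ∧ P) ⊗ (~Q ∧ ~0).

Q → P = min(1, 1 − 0.410 + 0.562) = min(1, 1.152) = 1.000
Q → (Q → P) = min(1, 1 − 0.410 + 1.000) = min(1, 1.590) = 1.000
(Q → (Q → P)) ∧ P = min(1.000, 0.562) = 0.562
~Q = 1 − 0.410 = 0.590
~0 = 1 − 0.000 = 1.000
~Q ∧ ~0 = min(0.590, 1.000) = 0.590
((Q → (Q → P)) ∧ P) ⊗ (~Q ∧ ~0) = max(0, 0.562 + 0.590 − 1) = max(0, 0.152) = 0.152

0.152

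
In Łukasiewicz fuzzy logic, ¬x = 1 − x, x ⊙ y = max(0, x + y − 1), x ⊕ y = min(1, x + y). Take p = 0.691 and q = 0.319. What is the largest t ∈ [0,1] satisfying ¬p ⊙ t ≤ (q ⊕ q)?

¬p = 1 − 0.691 = 0.309
So the left factor is ¬p = 0.309.
q ⊕ q = min(1, 0.319 + 0.319) = min(1, 0.638) = 0.638
So the right-hand bound is q ⊕ q = 0.638.
The residuum of the Łukasiewicz t-norm gives the supremum: min(1, 1 − 0.309 + 0.638).
1 − 0.309 + 0.638 = 1.329, so t = min(1, 1.329) = 1.000.
Check: 0.309 ⊙ 1.000 = max(0, 0.309) = 0.309 ≤ 0.638.

1.000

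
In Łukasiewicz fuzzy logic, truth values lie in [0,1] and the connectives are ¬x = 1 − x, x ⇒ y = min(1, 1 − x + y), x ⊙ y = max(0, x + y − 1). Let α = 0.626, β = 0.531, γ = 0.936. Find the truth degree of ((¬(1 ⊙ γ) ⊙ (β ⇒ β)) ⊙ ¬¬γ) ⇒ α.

1 ⊙ γ = max(0, 1.000 + 0.936 − 1) = max(0, 0.936) = 0.936
¬(1 ⊙ γ) = 1 − 0.936 = 0.064
β ⇒ β = min(1, 1 − 0.531 + 0.531) = min(1, 1.000) = 1.000
¬(1 ⊙ γ) ⊙ (β ⇒ β) = max(0, 0.064 + 1.000 − 1) = max(0, 0.064) = 0.064
¬γ = 1 − 0.936 = 0.064
¬¬γ = 1 − 0.064 = 0.936
(¬(1 ⊙ γ) ⊙ (β ⇒ β)) ⊙ ¬¬γ = max(0, 0.064 + 0.936 − 1) = max(0, 0.000) = 0.000
((¬(1 ⊙ γ) ⊙ (β ⇒ β)) ⊙ ¬¬γ) ⇒ α = min(1, 1 − 0.000 + 0.626) = min(1, 1.626) = 1.000

1.000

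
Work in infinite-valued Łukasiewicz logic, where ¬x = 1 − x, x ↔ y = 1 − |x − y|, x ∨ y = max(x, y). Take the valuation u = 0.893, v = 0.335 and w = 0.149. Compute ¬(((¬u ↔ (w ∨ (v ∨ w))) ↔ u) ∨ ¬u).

¬u = 1 − 0.893 = 0.107
v ∨ w = max(0.335, 0.149) = 0.335
w ∨ (v ∨ w) = max(0.149, 0.335) = 0.335
¬u ↔ (w ∨ (v ∨ w)) = 1 − |0.107 − 0.335| = 1 − 0.228 = 0.772
(¬u ↔ (w ∨ (v ∨ w))) ↔ u = 1 − |0.772 − 0.893| = 1 − 0.121 = 0.879
((¬u ↔ (w ∨ (v ∨ w))) ↔ u) ∨ ¬u = max(0.879, 0.107) = 0.879
¬(((¬u ↔ (w ∨ (v ∨ w))) ↔ u) ∨ ¬u) = 1 − 0.879 = 0.121

0.121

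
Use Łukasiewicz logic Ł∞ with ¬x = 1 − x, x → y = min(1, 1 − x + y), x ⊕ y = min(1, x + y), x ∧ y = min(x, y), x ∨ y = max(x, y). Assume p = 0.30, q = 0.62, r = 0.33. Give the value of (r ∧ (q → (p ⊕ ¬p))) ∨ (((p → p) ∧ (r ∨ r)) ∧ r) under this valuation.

¬p = 1 − 0.30 = 0.70
p ⊕ ¬p = min(1, 0.30 + 0.70) = min(1, 1.00) = 1.00
q → (p ⊕ ¬p) = min(1, 1 − 0.62 + 1.00) = min(1, 1.38) = 1.00
r ∧ (q → (p ⊕ ¬p)) = min(0.33, 1.00) = 0.33
p → p = min(1, 1 − 0.30 + 0.30) = min(1, 1.00) = 1.00
r ∨ r = max(0.33, 0.33) = 0.33
(p → p) ∧ (r ∨ r) = min(1.00, 0.33) = 0.33
((p → p) ∧ (r ∨ r)) ∧ r = min(0.33, 0.33) = 0.33
(r ∧ (q → (p ⊕ ¬p))) ∨ (((p → p) ∧ (r ∨ r)) ∧ r) = max(0.33, 0.33) = 0.33

0.33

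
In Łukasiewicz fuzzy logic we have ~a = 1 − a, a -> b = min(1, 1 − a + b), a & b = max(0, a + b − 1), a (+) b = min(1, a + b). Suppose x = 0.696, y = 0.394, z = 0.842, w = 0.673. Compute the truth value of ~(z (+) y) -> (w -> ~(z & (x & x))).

1.000

z (+) y = min(1, 0.842 + 0.394) = min(1, 1.236) = 1.000
~(z (+) y) = 1 − 1.000 = 0.000
x & x = max(0, 0.696 + 0.696 − 1) = max(0, 0.392) = 0.392
z & (x & x) = max(0, 0.842 + 0.392 − 1) = max(0, 0.234) = 0.234
~(z & (x & x)) = 1 − 0.234 = 0.766
w -> ~(z & (x & x)) = min(1, 1 − 0.673 + 0.766) = min(1, 1.093) = 1.000
~(z (+) y) -> (w -> ~(z & (x & x))) = min(1, 1 − 0.000 + 1.000) = min(1, 2.000) = 1.000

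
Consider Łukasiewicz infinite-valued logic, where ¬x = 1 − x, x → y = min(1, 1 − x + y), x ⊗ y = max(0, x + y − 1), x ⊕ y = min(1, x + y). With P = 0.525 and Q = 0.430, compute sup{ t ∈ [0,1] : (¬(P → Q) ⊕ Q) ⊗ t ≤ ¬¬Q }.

0.905

P → Q = min(1, 1 − 0.525 + 0.430) = min(1, 0.905) = 0.905
¬(P → Q) = 1 − 0.905 = 0.095
¬(P → Q) ⊕ Q = min(1, 0.095 + 0.430) = min(1, 0.525) = 0.525
So the left factor is ¬(P → Q) ⊕ Q = 0.525.
¬Q = 1 − 0.430 = 0.570
¬¬Q = 1 − 0.570 = 0.430
So the right-hand bound is ¬¬Q = 0.430.
The residuum of the Łukasiewicz t-norm gives the supremum: min(1, 1 − 0.525 + 0.430).
1 − 0.525 + 0.430 = 0.905, so t = min(1, 0.905) = 0.905.
Check: 0.525 ⊗ 0.905 = max(0, 0.430) = 0.430 ≤ 0.430.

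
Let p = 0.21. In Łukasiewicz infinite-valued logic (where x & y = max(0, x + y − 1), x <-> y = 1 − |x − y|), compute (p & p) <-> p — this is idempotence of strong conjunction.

p & p = max(0, 0.21 + 0.21 − 1) = max(0, -0.58) = 0.00
(p & p) <-> p = 1 − |0.00 − 0.21| = 1 − 0.21 = 0.79
(The value 0.79 < 1 shows this instance is not satisfied; fails in Ł∞ since a ⊗ a = max(0, 2a−1) ≠ a in general.)

0.79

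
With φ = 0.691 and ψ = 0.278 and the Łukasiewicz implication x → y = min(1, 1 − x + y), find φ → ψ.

0.587

φ → ψ = min(1, 1 − 0.691 + 0.278) = min(1, 0.587) = 0.587
For comparison, the Gödel implication (1 if x ≤ y else y) would give 0.278.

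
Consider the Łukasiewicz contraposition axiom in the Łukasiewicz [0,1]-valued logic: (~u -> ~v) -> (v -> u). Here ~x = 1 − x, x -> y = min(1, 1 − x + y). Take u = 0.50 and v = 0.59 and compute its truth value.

~u = 1 − 0.50 = 0.50
~v = 1 − 0.59 = 0.41
~u -> ~v = min(1, 1 − 0.50 + 0.41) = min(1, 0.91) = 0.91
v -> u = min(1, 1 − 0.59 + 0.50) = min(1, 0.91) = 0.91
(~u -> ~v) -> (v -> u) = min(1, 1 − 0.91 + 0.91) = min(1, 1.00) = 1.00
(As expected: an axiom of Ł∞, always 1.)

1.00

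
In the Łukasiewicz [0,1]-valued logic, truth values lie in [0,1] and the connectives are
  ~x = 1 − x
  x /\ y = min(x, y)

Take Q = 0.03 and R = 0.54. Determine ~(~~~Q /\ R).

~Q = 1 − 0.03 = 0.97
~~Q = 1 − 0.97 = 0.03
~~~Q = 1 − 0.03 = 0.97
~~~Q /\ R = min(0.97, 0.54) = 0.54
~(~~~Q /\ R) = 1 − 0.54 = 0.46

0.46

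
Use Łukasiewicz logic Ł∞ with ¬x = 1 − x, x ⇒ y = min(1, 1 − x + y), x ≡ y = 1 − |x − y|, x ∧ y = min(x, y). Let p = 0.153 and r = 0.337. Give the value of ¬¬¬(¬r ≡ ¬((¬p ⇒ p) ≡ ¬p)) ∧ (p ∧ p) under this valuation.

¬r = 1 − 0.337 = 0.663
¬p = 1 − 0.153 = 0.847
¬p ⇒ p = min(1, 1 − 0.847 + 0.153) = min(1, 0.306) = 0.306
(¬p ⇒ p) ≡ ¬p = 1 − |0.306 − 0.847| = 1 − 0.541 = 0.459
¬((¬p ⇒ p) ≡ ¬p) = 1 − 0.459 = 0.541
¬r ≡ ¬((¬p ⇒ p) ≡ ¬p) = 1 − |0.663 − 0.541| = 1 − 0.122 = 0.878
¬(¬r ≡ ¬((¬p ⇒ p) ≡ ¬p)) = 1 − 0.878 = 0.122
¬¬(¬r ≡ ¬((¬p ⇒ p) ≡ ¬p)) = 1 − 0.122 = 0.878
¬¬¬(¬r ≡ ¬((¬p ⇒ p) ≡ ¬p)) = 1 − 0.878 = 0.122
p ∧ p = min(0.153, 0.153) = 0.153
¬¬¬(¬r ≡ ¬((¬p ⇒ p) ≡ ¬p)) ∧ (p ∧ p) = min(0.122, 0.153) = 0.122

0.122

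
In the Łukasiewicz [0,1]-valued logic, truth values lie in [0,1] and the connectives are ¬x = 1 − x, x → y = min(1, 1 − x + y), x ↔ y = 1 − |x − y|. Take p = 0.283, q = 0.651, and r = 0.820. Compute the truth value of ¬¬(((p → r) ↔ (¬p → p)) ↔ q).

0.915

p → r = min(1, 1 − 0.283 + 0.820) = min(1, 1.537) = 1.000
¬p = 1 − 0.283 = 0.717
¬p → p = min(1, 1 − 0.717 + 0.283) = min(1, 0.566) = 0.566
(p → r) ↔ (¬p → p) = 1 − |1.000 − 0.566| = 1 − 0.434 = 0.566
((p → r) ↔ (¬p → p)) ↔ q = 1 − |0.566 − 0.651| = 1 − 0.085 = 0.915
¬(((p → r) ↔ (¬p → p)) ↔ q) = 1 − 0.915 = 0.085
¬¬(((p → r) ↔ (¬p → p)) ↔ q) = 1 − 0.085 = 0.915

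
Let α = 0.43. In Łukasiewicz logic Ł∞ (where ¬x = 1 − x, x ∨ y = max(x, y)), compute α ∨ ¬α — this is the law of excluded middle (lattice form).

¬α = 1 − 0.43 = 0.57
α ∨ ¬α = max(0.43, 0.57) = 0.57
(The value 0.57 < 1 shows this instance is not satisfied; not a Ł∞-tautology — its value is max(a, 1−a).)

0.57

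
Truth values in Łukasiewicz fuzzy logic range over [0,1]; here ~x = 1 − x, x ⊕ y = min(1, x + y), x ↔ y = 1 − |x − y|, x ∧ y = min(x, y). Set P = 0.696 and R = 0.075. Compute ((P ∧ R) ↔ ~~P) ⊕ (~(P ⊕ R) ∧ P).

0.608

P ∧ R = min(0.696, 0.075) = 0.075
~P = 1 − 0.696 = 0.304
~~P = 1 − 0.304 = 0.696
(P ∧ R) ↔ ~~P = 1 − |0.075 − 0.696| = 1 − 0.621 = 0.379
P ⊕ R = min(1, 0.696 + 0.075) = min(1, 0.771) = 0.771
~(P ⊕ R) = 1 − 0.771 = 0.229
~(P ⊕ R) ∧ P = min(0.229, 0.696) = 0.229
((P ∧ R) ↔ ~~P) ⊕ (~(P ⊕ R) ∧ P) = min(1, 0.379 + 0.229) = min(1, 0.608) = 0.608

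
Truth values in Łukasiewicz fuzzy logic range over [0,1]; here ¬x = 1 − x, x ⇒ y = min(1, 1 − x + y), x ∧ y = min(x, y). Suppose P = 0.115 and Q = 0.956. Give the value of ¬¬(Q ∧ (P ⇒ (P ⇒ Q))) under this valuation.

P ⇒ Q = min(1, 1 − 0.115 + 0.956) = min(1, 1.841) = 1.000
P ⇒ (P ⇒ Q) = min(1, 1 − 0.115 + 1.000) = min(1, 1.885) = 1.000
Q ∧ (P ⇒ (P ⇒ Q)) = min(0.956, 1.000) = 0.956
¬(Q ∧ (P ⇒ (P ⇒ Q))) = 1 − 0.956 = 0.044
¬¬(Q ∧ (P ⇒ (P ⇒ Q))) = 1 − 0.044 = 0.956

0.956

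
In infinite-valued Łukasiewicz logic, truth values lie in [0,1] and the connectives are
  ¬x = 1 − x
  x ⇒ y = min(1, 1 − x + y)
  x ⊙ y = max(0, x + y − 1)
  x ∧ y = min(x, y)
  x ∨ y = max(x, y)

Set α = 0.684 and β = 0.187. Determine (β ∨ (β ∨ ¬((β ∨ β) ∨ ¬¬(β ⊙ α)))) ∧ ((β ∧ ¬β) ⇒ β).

0.813

β ∨ β = max(0.187, 0.187) = 0.187
β ⊙ α = max(0, 0.187 + 0.684 − 1) = max(0, -0.129) = 0.000
¬(β ⊙ α) = 1 − 0.000 = 1.000
¬¬(β ⊙ α) = 1 − 1.000 = 0.000
(β ∨ β) ∨ ¬¬(β ⊙ α) = max(0.187, 0.000) = 0.187
¬((β ∨ β) ∨ ¬¬(β ⊙ α)) = 1 − 0.187 = 0.813
β ∨ ¬((β ∨ β) ∨ ¬¬(β ⊙ α)) = max(0.187, 0.813) = 0.813
β ∨ (β ∨ ¬((β ∨ β) ∨ ¬¬(β ⊙ α))) = max(0.187, 0.813) = 0.813
¬β = 1 − 0.187 = 0.813
β ∧ ¬β = min(0.187, 0.813) = 0.187
(β ∧ ¬β) ⇒ β = min(1, 1 − 0.187 + 0.187) = min(1, 1.000) = 1.000
(β ∨ (β ∨ ¬((β ∨ β) ∨ ¬¬(β ⊙ α)))) ∧ ((β ∧ ¬β) ⇒ β) = min(0.813, 1.000) = 0.813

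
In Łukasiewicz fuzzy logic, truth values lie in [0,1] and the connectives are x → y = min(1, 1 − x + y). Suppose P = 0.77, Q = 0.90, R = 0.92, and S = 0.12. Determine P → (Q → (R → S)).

R → S = min(1, 1 − 0.92 + 0.12) = min(1, 0.20) = 0.20
Q → (R → S) = min(1, 1 − 0.90 + 0.20) = min(1, 0.30) = 0.30
P → (Q → (R → S)) = min(1, 1 − 0.77 + 0.30) = min(1, 0.53) = 0.53

0.53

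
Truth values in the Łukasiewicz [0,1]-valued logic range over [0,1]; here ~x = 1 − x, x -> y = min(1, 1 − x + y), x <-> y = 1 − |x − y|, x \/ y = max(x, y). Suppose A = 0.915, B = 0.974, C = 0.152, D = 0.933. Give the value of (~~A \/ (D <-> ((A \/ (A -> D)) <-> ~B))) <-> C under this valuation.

0.237

~A = 1 − 0.915 = 0.085
~~A = 1 − 0.085 = 0.915
A -> D = min(1, 1 − 0.915 + 0.933) = min(1, 1.018) = 1.000
A \/ (A -> D) = max(0.915, 1.000) = 1.000
~B = 1 − 0.974 = 0.026
(A \/ (A -> D)) <-> ~B = 1 − |1.000 − 0.026| = 1 − 0.974 = 0.026
D <-> ((A \/ (A -> D)) <-> ~B) = 1 − |0.933 − 0.026| = 1 − 0.907 = 0.093
~~A \/ (D <-> ((A \/ (A -> D)) <-> ~B)) = max(0.915, 0.093) = 0.915
(~~A \/ (D <-> ((A \/ (A -> D)) <-> ~B))) <-> C = 1 − |0.915 − 0.152| = 1 − 0.763 = 0.237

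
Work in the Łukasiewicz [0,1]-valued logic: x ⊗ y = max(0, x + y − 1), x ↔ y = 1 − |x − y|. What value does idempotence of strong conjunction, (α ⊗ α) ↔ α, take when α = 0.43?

α ⊗ α = max(0, 0.43 + 0.43 − 1) = max(0, -0.14) = 0.00
(α ⊗ α) ↔ α = 1 − |0.00 − 0.43| = 1 − 0.43 = 0.57
(The value 0.57 < 1 shows this instance is not satisfied; fails in Ł∞ since a ⊗ a = max(0, 2a−1) ≠ a in general.)

0.57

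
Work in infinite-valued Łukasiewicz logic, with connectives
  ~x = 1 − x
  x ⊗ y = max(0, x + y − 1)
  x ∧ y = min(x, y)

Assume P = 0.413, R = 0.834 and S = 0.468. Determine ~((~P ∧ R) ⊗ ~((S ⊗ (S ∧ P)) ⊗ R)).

0.413

~P = 1 − 0.413 = 0.587
~P ∧ R = min(0.587, 0.834) = 0.587
S ∧ P = min(0.468, 0.413) = 0.413
S ⊗ (S ∧ P) = max(0, 0.468 + 0.413 − 1) = max(0, -0.119) = 0.000
(S ⊗ (S ∧ P)) ⊗ R = max(0, 0.000 + 0.834 − 1) = max(0, -0.166) = 0.000
~((S ⊗ (S ∧ P)) ⊗ R) = 1 − 0.000 = 1.000
(~P ∧ R) ⊗ ~((S ⊗ (S ∧ P)) ⊗ R) = max(0, 0.587 + 1.000 − 1) = max(0, 0.587) = 0.587
~((~P ∧ R) ⊗ ~((S ⊗ (S ∧ P)) ⊗ R)) = 1 − 0.587 = 0.413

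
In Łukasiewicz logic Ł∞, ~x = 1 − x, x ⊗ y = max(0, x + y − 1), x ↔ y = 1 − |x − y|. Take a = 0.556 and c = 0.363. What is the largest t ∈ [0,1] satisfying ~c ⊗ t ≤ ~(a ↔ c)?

~c = 1 − 0.363 = 0.637
So the left factor is ~c = 0.637.
a ↔ c = 1 − |0.556 − 0.363| = 1 − 0.193 = 0.807
~(a ↔ c) = 1 − 0.807 = 0.193
So the right-hand bound is ~(a ↔ c) = 0.193.
The residuum of the Łukasiewicz t-norm gives the supremum: min(1, 1 − 0.637 + 0.193).
1 − 0.637 + 0.193 = 0.556, so t = min(1, 0.556) = 0.556.
Check: 0.637 ⊗ 0.556 = max(0, 0.193) = 0.193 ≤ 0.193.

0.556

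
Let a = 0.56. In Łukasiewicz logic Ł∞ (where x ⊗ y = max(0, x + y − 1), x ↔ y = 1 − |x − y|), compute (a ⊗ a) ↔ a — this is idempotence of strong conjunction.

0.56

a ⊗ a = max(0, 0.56 + 0.56 − 1) = max(0, 0.12) = 0.12
(a ⊗ a) ↔ a = 1 − |0.12 − 0.56| = 1 − 0.44 = 0.56
(The value 0.56 < 1 shows this instance is not satisfied; fails in Ł∞ since a ⊗ a = max(0, 2a−1) ≠ a in general.)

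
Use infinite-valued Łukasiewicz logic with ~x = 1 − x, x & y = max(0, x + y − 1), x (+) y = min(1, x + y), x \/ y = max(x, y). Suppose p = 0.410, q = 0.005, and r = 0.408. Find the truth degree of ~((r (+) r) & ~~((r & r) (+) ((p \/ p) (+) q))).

r (+) r = min(1, 0.408 + 0.408) = min(1, 0.816) = 0.816
r & r = max(0, 0.408 + 0.408 − 1) = max(0, -0.184) = 0.000
p \/ p = max(0.410, 0.410) = 0.410
(p \/ p) (+) q = min(1, 0.410 + 0.005) = min(1, 0.415) = 0.415
(r & r) (+) ((p \/ p) (+) q) = min(1, 0.000 + 0.415) = min(1, 0.415) = 0.415
~((r & r) (+) ((p \/ p) (+) q)) = 1 − 0.415 = 0.585
~~((r & r) (+) ((p \/ p) (+) q)) = 1 − 0.585 = 0.415
(r (+) r) & ~~((r & r) (+) ((p \/ p) (+) q)) = max(0, 0.816 + 0.415 − 1) = max(0, 0.231) = 0.231
~((r (+) r) & ~~((r & r) (+) ((p \/ p) (+) q))) = 1 − 0.231 = 0.769

0.769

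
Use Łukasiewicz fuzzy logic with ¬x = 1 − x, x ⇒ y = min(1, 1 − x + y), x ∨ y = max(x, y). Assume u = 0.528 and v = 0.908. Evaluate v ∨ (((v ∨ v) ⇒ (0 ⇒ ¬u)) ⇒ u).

0.908

v ∨ v = max(0.908, 0.908) = 0.908
¬u = 1 − 0.528 = 0.472
0 ⇒ ¬u = min(1, 1 − 0.000 + 0.472) = min(1, 1.472) = 1.000
(v ∨ v) ⇒ (0 ⇒ ¬u) = min(1, 1 − 0.908 + 1.000) = min(1, 1.092) = 1.000
((v ∨ v) ⇒ (0 ⇒ ¬u)) ⇒ u = min(1, 1 − 1.000 + 0.528) = min(1, 0.528) = 0.528
v ∨ (((v ∨ v) ⇒ (0 ⇒ ¬u)) ⇒ u) = max(0.908, 0.528) = 0.908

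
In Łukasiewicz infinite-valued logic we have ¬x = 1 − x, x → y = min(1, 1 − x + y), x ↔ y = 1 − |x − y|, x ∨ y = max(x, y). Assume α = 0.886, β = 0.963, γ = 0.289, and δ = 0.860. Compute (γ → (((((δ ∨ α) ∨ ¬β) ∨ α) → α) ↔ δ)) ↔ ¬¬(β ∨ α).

δ ∨ α = max(0.860, 0.886) = 0.886
¬β = 1 − 0.963 = 0.037
(δ ∨ α) ∨ ¬β = max(0.886, 0.037) = 0.886
((δ ∨ α) ∨ ¬β) ∨ α = max(0.886, 0.886) = 0.886
(((δ ∨ α) ∨ ¬β) ∨ α) → α = min(1, 1 − 0.886 + 0.886) = min(1, 1.000) = 1.000
((((δ ∨ α) ∨ ¬β) ∨ α) → α) ↔ δ = 1 − |1.000 − 0.860| = 1 − 0.140 = 0.860
γ → (((((δ ∨ α) ∨ ¬β) ∨ α) → α) ↔ δ) = min(1, 1 − 0.289 + 0.860) = min(1, 1.571) = 1.000
β ∨ α = max(0.963, 0.886) = 0.963
¬(β ∨ α) = 1 − 0.963 = 0.037
¬¬(β ∨ α) = 1 − 0.037 = 0.963
(γ → (((((δ ∨ α) ∨ ¬β) ∨ α) → α) ↔ δ)) ↔ ¬¬(β ∨ α) = 1 − |1.000 − 0.963| = 1 − 0.037 = 0.963

0.963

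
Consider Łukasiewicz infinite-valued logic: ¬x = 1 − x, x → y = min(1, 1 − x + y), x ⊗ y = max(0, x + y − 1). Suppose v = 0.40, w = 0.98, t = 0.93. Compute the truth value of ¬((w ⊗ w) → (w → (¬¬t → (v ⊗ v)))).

0.87

w ⊗ w = max(0, 0.98 + 0.98 − 1) = max(0, 0.96) = 0.96
¬t = 1 − 0.93 = 0.07
¬¬t = 1 − 0.07 = 0.93
v ⊗ v = max(0, 0.40 + 0.40 − 1) = max(0, -0.20) = 0.00
¬¬t → (v ⊗ v) = min(1, 1 − 0.93 + 0.00) = min(1, 0.07) = 0.07
w → (¬¬t → (v ⊗ v)) = min(1, 1 − 0.98 + 0.07) = min(1, 0.09) = 0.09
(w ⊗ w) → (w → (¬¬t → (v ⊗ v))) = min(1, 1 − 0.96 + 0.09) = min(1, 0.13) = 0.13
¬((w ⊗ w) → (w → (¬¬t → (v ⊗ v)))) = 1 − 0.13 = 0.87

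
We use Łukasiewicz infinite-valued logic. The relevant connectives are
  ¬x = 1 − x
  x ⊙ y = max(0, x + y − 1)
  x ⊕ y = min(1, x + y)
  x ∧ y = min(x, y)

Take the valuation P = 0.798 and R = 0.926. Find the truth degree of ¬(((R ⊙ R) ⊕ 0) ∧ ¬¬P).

0.202

R ⊙ R = max(0, 0.926 + 0.926 − 1) = max(0, 0.852) = 0.852
(R ⊙ R) ⊕ 0 = min(1, 0.852 + 0.000) = min(1, 0.852) = 0.852
¬P = 1 − 0.798 = 0.202
¬¬P = 1 − 0.202 = 0.798
((R ⊙ R) ⊕ 0) ∧ ¬¬P = min(0.852, 0.798) = 0.798
¬(((R ⊙ R) ⊕ 0) ∧ ¬¬P) = 1 − 0.798 = 0.202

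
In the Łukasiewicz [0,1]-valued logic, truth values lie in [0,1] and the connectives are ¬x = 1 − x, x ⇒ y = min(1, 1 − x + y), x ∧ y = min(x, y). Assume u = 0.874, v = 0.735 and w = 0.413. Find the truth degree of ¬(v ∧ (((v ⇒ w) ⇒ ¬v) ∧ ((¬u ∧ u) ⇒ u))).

0.413

v ⇒ w = min(1, 1 − 0.735 + 0.413) = min(1, 0.678) = 0.678
¬v = 1 − 0.735 = 0.265
(v ⇒ w) ⇒ ¬v = min(1, 1 − 0.678 + 0.265) = min(1, 0.587) = 0.587
¬u = 1 − 0.874 = 0.126
¬u ∧ u = min(0.126, 0.874) = 0.126
(¬u ∧ u) ⇒ u = min(1, 1 − 0.126 + 0.874) = min(1, 1.748) = 1.000
((v ⇒ w) ⇒ ¬v) ∧ ((¬u ∧ u) ⇒ u) = min(0.587, 1.000) = 0.587
v ∧ (((v ⇒ w) ⇒ ¬v) ∧ ((¬u ∧ u) ⇒ u)) = min(0.735, 0.587) = 0.587
¬(v ∧ (((v ⇒ w) ⇒ ¬v) ∧ ((¬u ∧ u) ⇒ u))) = 1 − 0.587 = 0.413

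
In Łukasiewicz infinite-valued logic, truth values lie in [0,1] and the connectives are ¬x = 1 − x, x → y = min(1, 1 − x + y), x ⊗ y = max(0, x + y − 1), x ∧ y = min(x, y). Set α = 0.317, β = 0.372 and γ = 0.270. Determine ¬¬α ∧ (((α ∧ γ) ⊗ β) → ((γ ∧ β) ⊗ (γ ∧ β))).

0.317

¬α = 1 − 0.317 = 0.683
¬¬α = 1 − 0.683 = 0.317
α ∧ γ = min(0.317, 0.270) = 0.270
(α ∧ γ) ⊗ β = max(0, 0.270 + 0.372 − 1) = max(0, -0.358) = 0.000
γ ∧ β = min(0.270, 0.372) = 0.270
(γ ∧ β) ⊗ (γ ∧ β) = max(0, 0.270 + 0.270 − 1) = max(0, -0.460) = 0.000
((α ∧ γ) ⊗ β) → ((γ ∧ β) ⊗ (γ ∧ β)) = min(1, 1 − 0.000 + 0.000) = min(1, 1.000) = 1.000
¬¬α ∧ (((α ∧ γ) ⊗ β) → ((γ ∧ β) ⊗ (γ ∧ β))) = min(0.317, 1.000) = 0.317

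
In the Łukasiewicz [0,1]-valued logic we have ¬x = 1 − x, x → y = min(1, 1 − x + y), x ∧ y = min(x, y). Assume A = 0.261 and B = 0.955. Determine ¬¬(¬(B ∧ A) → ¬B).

0.306

B ∧ A = min(0.955, 0.261) = 0.261
¬(B ∧ A) = 1 − 0.261 = 0.739
¬B = 1 − 0.955 = 0.045
¬(B ∧ A) → ¬B = min(1, 1 − 0.739 + 0.045) = min(1, 0.306) = 0.306
¬(¬(B ∧ A) → ¬B) = 1 − 0.306 = 0.694
¬¬(¬(B ∧ A) → ¬B) = 1 − 0.694 = 0.306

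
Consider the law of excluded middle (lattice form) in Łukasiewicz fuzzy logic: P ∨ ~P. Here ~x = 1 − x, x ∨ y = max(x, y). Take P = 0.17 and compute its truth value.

~P = 1 − 0.17 = 0.83
P ∨ ~P = max(0.17, 0.83) = 0.83
(The value 0.83 < 1 shows this instance is not satisfied; not a Ł∞-tautology — its value is max(a, 1−a).)

0.83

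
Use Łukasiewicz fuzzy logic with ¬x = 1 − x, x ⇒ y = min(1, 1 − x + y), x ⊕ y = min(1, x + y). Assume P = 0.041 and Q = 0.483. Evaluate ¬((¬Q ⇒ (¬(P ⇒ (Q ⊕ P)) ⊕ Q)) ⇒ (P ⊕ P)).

¬Q = 1 − 0.483 = 0.517
Q ⊕ P = min(1, 0.483 + 0.041) = min(1, 0.524) = 0.524
P ⇒ (Q ⊕ P) = min(1, 1 − 0.041 + 0.524) = min(1, 1.483) = 1.000
¬(P ⇒ (Q ⊕ P)) = 1 − 1.000 = 0.000
¬(P ⇒ (Q ⊕ P)) ⊕ Q = min(1, 0.000 + 0.483) = min(1, 0.483) = 0.483
¬Q ⇒ (¬(P ⇒ (Q ⊕ P)) ⊕ Q) = min(1, 1 − 0.517 + 0.483) = min(1, 0.966) = 0.966
P ⊕ P = min(1, 0.041 + 0.041) = min(1, 0.082) = 0.082
(¬Q ⇒ (¬(P ⇒ (Q ⊕ P)) ⊕ Q)) ⇒ (P ⊕ P) = min(1, 1 − 0.966 + 0.082) = min(1, 0.116) = 0.116
¬((¬Q ⇒ (¬(P ⇒ (Q ⊕ P)) ⊕ Q)) ⇒ (P ⊕ P)) = 1 − 0.116 = 0.884

0.884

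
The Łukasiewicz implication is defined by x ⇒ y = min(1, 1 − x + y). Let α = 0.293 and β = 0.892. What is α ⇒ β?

1.000

α ⇒ β = min(1, 1 − 0.293 + 0.892) = min(1, 1.599) = 1.000
For comparison, the Gödel implication (1 if x ≤ y else y) would give 1.000.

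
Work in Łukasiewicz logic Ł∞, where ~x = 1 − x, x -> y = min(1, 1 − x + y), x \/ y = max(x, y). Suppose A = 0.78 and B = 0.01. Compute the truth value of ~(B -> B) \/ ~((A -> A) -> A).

B -> B = min(1, 1 − 0.01 + 0.01) = min(1, 1.00) = 1.00
~(B -> B) = 1 − 1.00 = 0.00
A -> A = min(1, 1 − 0.78 + 0.78) = min(1, 1.00) = 1.00
(A -> A) -> A = min(1, 1 − 1.00 + 0.78) = min(1, 0.78) = 0.78
~((A -> A) -> A) = 1 − 0.78 = 0.22
~(B -> B) \/ ~((A -> A) -> A) = max(0.00, 0.22) = 0.22

0.22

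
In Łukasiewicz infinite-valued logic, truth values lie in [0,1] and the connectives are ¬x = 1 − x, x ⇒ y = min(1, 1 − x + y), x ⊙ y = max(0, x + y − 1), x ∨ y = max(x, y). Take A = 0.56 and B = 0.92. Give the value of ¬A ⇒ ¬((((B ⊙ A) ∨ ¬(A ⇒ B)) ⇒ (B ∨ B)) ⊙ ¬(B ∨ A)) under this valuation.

¬A = 1 − 0.56 = 0.44
B ⊙ A = max(0, 0.92 + 0.56 − 1) = max(0, 0.48) = 0.48
A ⇒ B = min(1, 1 − 0.56 + 0.92) = min(1, 1.36) = 1.00
¬(A ⇒ B) = 1 − 1.00 = 0.00
(B ⊙ A) ∨ ¬(A ⇒ B) = max(0.48, 0.00) = 0.48
B ∨ B = max(0.92, 0.92) = 0.92
((B ⊙ A) ∨ ¬(A ⇒ B)) ⇒ (B ∨ B) = min(1, 1 − 0.48 + 0.92) = min(1, 1.44) = 1.00
B ∨ A = max(0.92, 0.56) = 0.92
¬(B ∨ A) = 1 − 0.92 = 0.08
(((B ⊙ A) ∨ ¬(A ⇒ B)) ⇒ (B ∨ B)) ⊙ ¬(B ∨ A) = max(0, 1.00 + 0.08 − 1) = max(0, 0.08) = 0.08
¬((((B ⊙ A) ∨ ¬(A ⇒ B)) ⇒ (B ∨ B)) ⊙ ¬(B ∨ A)) = 1 − 0.08 = 0.92
¬A ⇒ ¬((((B ⊙ A) ∨ ¬(A ⇒ B)) ⇒ (B ∨ B)) ⊙ ¬(B ∨ A)) = min(1, 1 − 0.44 + 0.92) = min(1, 1.48) = 1.00

1.00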